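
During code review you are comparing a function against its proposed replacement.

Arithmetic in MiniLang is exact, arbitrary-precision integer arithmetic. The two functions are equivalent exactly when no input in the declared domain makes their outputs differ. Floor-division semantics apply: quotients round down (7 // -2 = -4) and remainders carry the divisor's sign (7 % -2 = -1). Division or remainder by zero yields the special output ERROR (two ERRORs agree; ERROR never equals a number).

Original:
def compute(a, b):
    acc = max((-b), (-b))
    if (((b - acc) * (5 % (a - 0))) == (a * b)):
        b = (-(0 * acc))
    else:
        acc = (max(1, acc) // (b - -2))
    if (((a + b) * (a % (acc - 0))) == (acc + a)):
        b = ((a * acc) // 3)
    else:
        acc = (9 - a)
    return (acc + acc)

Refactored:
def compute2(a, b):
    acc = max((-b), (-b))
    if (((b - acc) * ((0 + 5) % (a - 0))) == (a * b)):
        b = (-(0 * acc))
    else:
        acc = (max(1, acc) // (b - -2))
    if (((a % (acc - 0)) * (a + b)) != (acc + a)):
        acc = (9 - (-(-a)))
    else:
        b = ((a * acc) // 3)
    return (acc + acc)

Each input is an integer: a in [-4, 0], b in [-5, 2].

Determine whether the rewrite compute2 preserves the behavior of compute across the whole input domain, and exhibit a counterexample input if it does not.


Equivalent — the differences include constant usage differs; also arithmetic usage differs; also comparison usage differs, yet no declared input distinguishes the two.
As a probe, take a=-1, b=-5: compute runs acc=5, then (((b - acc) * (5 % (a - 0))) == (a * b)) is false, then acc=-2, then (((a + b) * (a % (acc - 0))) == (acc + a)) is false, then acc=10, then returns 20; compute2 runs acc=5, then (((b - acc) * ((0 + 5) % (a - 0))) == (a * b)) is false, then acc=-2, then (((a % (acc - 0)) * (a + b)) != (acc + a)) is true, then acc=10, then returns 20; both end at 20.
Sweeping the whole domain (40 inputs) finds no disagreement.
verdict: equivalent


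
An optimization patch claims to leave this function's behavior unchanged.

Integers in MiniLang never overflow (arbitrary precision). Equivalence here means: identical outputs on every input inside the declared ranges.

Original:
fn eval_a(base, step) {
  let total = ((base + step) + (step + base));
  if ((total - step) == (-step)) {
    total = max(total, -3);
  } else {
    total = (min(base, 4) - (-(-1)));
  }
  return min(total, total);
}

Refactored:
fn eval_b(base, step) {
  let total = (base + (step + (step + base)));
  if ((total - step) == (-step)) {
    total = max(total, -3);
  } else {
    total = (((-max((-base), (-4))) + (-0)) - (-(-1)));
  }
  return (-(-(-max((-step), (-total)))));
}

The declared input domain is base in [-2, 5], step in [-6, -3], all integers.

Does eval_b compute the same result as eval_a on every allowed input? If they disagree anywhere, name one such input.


Not equivalent: base=-2, step=-6 separates them (-3 vs -6).
eval_a: total = -16; ((total - step) == (-step)) -> false; total = -3; return -3
eval_b: total = -16; ((total - step) == (-step)) -> false; total = -3; return -6
verdict: not equivalent; witness: base=-2, step=-6


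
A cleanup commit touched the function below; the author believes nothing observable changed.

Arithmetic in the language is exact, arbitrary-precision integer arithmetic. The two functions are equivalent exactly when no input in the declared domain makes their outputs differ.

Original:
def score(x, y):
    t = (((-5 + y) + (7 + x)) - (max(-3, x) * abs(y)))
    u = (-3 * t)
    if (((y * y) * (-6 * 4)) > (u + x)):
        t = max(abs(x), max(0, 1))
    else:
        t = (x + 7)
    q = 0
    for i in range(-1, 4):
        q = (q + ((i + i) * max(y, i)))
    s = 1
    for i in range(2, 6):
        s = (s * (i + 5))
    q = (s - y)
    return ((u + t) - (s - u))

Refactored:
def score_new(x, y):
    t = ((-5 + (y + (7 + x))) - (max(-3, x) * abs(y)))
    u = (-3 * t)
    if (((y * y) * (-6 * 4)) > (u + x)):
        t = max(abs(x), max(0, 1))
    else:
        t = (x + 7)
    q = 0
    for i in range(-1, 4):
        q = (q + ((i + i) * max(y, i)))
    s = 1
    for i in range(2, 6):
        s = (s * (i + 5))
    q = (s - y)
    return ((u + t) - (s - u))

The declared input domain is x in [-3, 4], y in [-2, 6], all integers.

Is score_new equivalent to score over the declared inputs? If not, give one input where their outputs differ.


Equivalent — the differences include same computation, different form, yet no declared input distinguishes the two.
One worked example (x=-1, y=1) — score: t becomes 3; next u becomes -9; next (((y * y) * (-6 * 4)) > (u + x)) evaluates to false; next t becomes 6; next q becomes 0; next at i=-1:; next q becomes -2; next at i=0:; next q becomes -2; next at i=1:; next q becomes 0; next at i=2:; next q becomes 8; next at i=3:; next q becomes 26; next s becomes 1; next at i=2:; next s becomes 7; next at i=3:; next s becomes 56; next at i=4:; next s becomes 504; next at i=5:; next s becomes 5040; next q becomes 5039; next final value -5052; score_new: t becomes 3; next u becomes -9; next (((y * y) * (-6 * 4)) > (u + x)) evaluates to false; next t becomes 6; next q becomes 0; next at i=-1:; next q becomes -2; next at i=0:; next q becomes -2; next at i=1:; next q becomes 0; next at i=2:; next q becomes 8; next at i=3:; next q becomes 26; next s becomes 1; next at i=2:; next s becomes 7; next at i=3:; next s becomes 56; next at i=4:; next s becomes 504; next at i=5:; next s becomes 5040; next q becomes 5039; next final value -5052; agreement on -5052.
Sweeping the whole domain (72 inputs) finds no disagreement.
verdict: equivalent


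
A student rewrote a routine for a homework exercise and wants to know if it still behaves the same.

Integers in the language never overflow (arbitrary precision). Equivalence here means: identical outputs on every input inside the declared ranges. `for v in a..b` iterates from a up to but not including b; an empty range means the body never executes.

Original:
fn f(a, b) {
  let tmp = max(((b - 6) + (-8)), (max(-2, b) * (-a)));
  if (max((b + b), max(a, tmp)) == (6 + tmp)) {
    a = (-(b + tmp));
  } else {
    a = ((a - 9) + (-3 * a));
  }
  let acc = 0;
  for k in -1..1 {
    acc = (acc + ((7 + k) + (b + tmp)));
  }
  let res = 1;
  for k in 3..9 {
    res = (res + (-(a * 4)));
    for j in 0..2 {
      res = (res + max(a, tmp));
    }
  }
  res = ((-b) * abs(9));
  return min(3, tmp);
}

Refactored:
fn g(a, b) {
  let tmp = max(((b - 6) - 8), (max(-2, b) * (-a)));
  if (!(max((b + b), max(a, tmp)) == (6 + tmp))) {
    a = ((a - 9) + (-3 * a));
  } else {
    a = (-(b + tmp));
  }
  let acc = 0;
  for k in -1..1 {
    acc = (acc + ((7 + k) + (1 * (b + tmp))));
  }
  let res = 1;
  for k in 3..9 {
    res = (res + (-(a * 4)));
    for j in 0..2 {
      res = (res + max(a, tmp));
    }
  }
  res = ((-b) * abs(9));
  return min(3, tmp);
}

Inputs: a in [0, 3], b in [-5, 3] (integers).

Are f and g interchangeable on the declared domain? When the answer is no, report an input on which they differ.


Although constant usage differs, plus boolean connective usage differs, plus arithmetic usage differs, 36/36 inputs agree.
verdict: equivalent


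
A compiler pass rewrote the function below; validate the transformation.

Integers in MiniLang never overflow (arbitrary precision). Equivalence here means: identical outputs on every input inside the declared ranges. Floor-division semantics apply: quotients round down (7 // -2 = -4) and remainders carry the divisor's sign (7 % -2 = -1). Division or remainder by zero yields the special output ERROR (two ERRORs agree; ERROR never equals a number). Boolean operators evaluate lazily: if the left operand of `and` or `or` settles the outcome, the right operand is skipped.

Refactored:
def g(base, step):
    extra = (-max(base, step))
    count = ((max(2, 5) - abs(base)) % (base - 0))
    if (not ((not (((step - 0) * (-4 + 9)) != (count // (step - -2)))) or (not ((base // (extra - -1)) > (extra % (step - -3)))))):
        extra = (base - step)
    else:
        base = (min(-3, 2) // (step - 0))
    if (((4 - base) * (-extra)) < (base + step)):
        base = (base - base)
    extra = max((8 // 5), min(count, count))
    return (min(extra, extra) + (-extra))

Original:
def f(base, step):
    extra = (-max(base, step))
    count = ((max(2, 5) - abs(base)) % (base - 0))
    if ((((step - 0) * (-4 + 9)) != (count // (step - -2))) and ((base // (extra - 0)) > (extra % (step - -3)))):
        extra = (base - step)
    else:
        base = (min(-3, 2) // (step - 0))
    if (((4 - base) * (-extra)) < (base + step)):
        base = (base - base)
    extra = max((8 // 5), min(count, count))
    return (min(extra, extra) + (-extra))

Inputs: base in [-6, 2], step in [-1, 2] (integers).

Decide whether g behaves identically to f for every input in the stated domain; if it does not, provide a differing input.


Not equivalent: base=-6, step=1 separates them (0 vs ERROR).
f: extra=-1, then count=-1, then ((((step - 0) * (-4 + 9)) != (count // (step - -2))) and ((base // (extra - 0)) > (extra % (step - -3)))) is true, then extra=-7, then (((4 - base) * (-extra)) < (base + step)) is false, then extra=1, then returns 0
g: extra=-1, then count=-1, then a zero divisor aborts: ERROR
verdict: not equivalent; witness: base=-6, step=1


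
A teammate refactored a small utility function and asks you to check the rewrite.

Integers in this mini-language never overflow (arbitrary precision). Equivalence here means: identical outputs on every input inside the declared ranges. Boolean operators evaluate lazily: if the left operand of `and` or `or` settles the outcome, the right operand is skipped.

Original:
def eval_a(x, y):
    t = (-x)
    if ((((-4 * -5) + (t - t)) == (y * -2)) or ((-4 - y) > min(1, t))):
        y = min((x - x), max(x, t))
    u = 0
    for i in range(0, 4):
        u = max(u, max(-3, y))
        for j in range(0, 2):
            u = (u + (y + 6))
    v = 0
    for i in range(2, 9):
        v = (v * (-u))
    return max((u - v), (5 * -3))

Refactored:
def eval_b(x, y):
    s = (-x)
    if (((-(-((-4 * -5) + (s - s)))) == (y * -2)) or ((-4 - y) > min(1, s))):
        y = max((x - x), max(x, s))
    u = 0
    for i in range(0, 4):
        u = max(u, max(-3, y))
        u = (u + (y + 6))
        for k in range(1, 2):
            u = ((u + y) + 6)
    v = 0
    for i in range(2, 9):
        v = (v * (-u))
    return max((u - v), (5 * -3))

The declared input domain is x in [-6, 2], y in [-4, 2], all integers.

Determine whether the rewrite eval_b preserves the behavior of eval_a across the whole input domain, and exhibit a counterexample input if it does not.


Not equivalent: x=1, y=-4 separates them (48 vs 57).
eval_a: t=-1, then ((((-4 * -5) + (t - t)) == (y * -2)) or ((-4 - y) > min(1, t))) is true, then y=0, then u=0, then (i=0), then u=0, then (j=0), then u=6, then (j=1), then u=12, then (i=1), then u=12, then (j=0), then u=18, then (j=1), then u=24, then (i=2), then u=24, then (j=0), then u=30, then (j=1), then u=36, then (i=3), then u=36, then (j=0), then u=42, then (j=1), then u=48, then v=0, then (i=2), then v=0, then (i=3), then v=0, then (i=4), then v=0, then (i=5), then v=0, then (i=6), then v=0, then (i=7), then v=0, then (i=8), then v=0, then returns 48
eval_b: s=-1, then (((-(-((-4 * -5) + (s - s)))) == (y * -2)) or ((-4 - y) > min(1, s))) is true, then y=1, then u=0, then (i=0), then u=1, then u=8, then (k=1), then u=15, then (i=1), then u=15, then u=22, then (k=1), then u=29, then (i=2), then u=29, then u=36, then (k=1), then u=43, then (i=3), then u=43, then u=50, then (k=1), then u=57, then v=0, then (i=2), then v=0, then (i=3), then v=0, then (i=4), then v=0, then (i=5), then v=0, then (i=6), then v=0, then (i=7), then v=0, then (i=8), then v=0, then returns 57
verdict: not equivalent; witness: x=1, y=-4


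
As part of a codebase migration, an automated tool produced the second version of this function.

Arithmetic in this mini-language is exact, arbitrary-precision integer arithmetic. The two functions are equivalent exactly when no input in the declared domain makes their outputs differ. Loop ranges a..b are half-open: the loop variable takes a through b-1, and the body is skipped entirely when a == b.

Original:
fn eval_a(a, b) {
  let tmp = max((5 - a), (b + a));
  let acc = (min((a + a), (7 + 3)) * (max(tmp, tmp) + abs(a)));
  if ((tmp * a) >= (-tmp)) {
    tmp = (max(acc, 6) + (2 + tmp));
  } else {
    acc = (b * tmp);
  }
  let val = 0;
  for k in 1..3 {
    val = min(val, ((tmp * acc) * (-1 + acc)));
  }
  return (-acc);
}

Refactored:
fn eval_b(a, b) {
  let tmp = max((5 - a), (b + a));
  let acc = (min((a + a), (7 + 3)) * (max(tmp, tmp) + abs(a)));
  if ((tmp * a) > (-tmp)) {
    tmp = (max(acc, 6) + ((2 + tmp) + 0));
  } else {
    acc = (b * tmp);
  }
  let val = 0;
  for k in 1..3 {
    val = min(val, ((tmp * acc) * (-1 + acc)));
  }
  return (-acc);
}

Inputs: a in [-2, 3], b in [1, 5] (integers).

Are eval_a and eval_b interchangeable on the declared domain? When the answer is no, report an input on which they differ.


Run the pair on a=-1, b=1.
eval_a: tmp becomes 6; next acc becomes -14; next ((tmp * a) >= (-tmp)) evaluates to true; next tmp becomes 14; next val becomes 0; next at k=1:; next val becomes 0; next at k=2:; next val becomes 0; next final value 14
eval_b: tmp becomes 6; next acc becomes -14; next ((tmp * a) > (-tmp)) evaluates to false; next acc becomes 6; next val becomes 0; next at k=1:; next val becomes 0; next at k=2:; next val becomes 0; next final value -6
14 against -6: the behavior changed.
verdict: not equivalent; witness: a=-1, b=1


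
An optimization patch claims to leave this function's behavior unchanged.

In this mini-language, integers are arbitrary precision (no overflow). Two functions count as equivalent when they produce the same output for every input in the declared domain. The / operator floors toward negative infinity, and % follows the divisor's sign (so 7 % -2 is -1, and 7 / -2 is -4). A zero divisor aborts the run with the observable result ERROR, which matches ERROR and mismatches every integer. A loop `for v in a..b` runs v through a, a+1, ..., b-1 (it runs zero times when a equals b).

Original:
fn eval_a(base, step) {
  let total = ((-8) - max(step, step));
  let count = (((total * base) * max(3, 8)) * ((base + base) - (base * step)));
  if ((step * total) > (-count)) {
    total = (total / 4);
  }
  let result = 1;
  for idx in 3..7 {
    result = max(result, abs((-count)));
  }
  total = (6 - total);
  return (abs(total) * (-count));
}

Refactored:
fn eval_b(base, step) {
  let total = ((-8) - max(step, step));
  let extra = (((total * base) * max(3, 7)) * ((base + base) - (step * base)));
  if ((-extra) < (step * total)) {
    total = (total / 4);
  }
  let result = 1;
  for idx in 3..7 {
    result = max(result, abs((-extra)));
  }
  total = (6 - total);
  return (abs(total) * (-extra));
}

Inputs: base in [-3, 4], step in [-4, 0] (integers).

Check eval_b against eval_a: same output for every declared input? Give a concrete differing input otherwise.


The rewrite breaks on base=-3, step=-4, where the results are 17280 and 15120.
eval_a: total=-4, then count=-1728, then ((step * total) > (-count)) is false, then result=1, then (idx=3), then result=1728, then (idx=4), then result=1728, then (idx=5), then result=1728, then (idx=6), then result=1728, then total=10, then returns 17280
eval_b: total=-4, then extra=-1512, then ((-extra) < (step * total)) is false, then result=1, then (idx=3), then result=1512, then (idx=4), then result=1512, then (idx=5), then result=1512, then (idx=6), then result=1512, then total=10, then returns 15120
verdict: not equivalent; witness: base=-3, step=-4


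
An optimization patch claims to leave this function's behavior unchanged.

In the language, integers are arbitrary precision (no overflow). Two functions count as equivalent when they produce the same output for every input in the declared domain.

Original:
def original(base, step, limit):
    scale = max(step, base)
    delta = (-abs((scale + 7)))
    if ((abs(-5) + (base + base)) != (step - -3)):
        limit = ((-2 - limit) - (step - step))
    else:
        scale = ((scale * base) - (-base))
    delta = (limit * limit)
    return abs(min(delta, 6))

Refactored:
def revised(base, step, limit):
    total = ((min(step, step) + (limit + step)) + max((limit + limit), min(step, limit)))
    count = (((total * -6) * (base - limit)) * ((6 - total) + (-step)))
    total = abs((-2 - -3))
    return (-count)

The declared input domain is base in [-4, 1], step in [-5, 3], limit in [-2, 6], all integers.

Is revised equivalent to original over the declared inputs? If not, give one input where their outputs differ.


base=-4, step=-5, limit=-2 yields 0 from original but 5184 from revised.
verdict: not equivalent; witness: base=-4, step=-5, limit=-2


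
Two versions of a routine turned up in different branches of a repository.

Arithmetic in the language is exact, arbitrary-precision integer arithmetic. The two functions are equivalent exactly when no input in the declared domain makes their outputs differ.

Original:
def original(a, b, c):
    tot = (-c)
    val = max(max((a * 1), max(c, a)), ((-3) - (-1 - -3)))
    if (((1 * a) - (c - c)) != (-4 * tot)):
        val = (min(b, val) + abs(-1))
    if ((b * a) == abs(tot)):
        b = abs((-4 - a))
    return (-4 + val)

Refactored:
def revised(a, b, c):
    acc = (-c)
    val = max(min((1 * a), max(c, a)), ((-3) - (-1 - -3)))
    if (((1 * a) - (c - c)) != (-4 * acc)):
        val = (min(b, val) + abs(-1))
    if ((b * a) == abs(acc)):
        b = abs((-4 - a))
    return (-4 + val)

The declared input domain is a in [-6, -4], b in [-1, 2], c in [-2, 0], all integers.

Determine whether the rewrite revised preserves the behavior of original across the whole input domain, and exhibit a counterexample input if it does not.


These are not equivalent — on a=-6, b=-1, c=-2 the outputs split (-5 vs -8).
original: tot=2, then val=-2, then (((1 * a) - (c - c)) != (-4 * tot)) is true, then val=-1, then ((b * a) == abs(tot)) is false, then returns -5
revised: acc=2, then val=-5, then (((1 * a) - (c - c)) != (-4 * acc)) is true, then val=-4, then ((b * a) == abs(acc)) is false, then returns -8
verdict: not equivalent; witness: a=-6, b=-1, c=-2


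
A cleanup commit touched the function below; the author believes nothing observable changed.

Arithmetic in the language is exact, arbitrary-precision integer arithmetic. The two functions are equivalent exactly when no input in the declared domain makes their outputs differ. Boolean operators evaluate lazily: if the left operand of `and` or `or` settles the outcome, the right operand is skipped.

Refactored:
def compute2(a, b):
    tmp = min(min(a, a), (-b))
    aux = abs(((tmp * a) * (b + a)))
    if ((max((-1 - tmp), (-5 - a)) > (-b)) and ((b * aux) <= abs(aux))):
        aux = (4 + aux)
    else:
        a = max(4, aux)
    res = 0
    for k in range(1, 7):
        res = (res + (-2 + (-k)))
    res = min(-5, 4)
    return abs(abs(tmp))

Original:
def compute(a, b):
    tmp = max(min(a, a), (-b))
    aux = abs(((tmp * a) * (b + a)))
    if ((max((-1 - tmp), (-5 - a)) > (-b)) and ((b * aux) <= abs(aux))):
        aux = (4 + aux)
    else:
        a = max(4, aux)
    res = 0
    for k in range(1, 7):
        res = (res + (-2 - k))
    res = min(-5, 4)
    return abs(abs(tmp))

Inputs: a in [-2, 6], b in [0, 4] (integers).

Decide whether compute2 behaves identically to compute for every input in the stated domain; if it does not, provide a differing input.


Input a=-2, b=0: 0 from compute versus 2 from compute2.
verdict: not equivalent; witness: a=-2, b=0


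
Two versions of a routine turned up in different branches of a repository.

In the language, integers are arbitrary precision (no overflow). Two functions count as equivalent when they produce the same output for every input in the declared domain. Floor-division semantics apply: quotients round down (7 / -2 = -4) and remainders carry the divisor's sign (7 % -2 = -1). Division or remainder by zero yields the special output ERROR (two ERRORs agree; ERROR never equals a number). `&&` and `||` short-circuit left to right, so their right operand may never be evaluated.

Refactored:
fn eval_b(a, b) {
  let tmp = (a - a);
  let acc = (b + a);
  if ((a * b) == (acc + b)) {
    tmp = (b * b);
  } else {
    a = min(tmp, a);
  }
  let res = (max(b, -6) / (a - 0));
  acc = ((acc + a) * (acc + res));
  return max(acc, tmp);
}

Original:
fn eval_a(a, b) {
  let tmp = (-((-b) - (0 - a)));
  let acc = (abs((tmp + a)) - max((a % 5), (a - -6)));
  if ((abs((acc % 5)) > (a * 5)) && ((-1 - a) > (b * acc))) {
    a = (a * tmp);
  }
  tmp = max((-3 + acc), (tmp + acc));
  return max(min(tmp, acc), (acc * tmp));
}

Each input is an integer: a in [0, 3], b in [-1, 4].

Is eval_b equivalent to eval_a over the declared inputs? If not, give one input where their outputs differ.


These are not equivalent — on a=0, b=-1 the outputs split (30 vs ERROR).
eval_a: tmp=-1, then acc=-5, then ((abs((acc % 5)) > (a * 5)) && ((-1 - a) > (b * acc))) is false, then tmp=-6, then returns 30
eval_b: tmp=0, then acc=-1, then ((a * b) == (acc + b)) is false, then a=0, then a zero divisor aborts: ERROR
verdict: not equivalent; witness: a=0, b=-1


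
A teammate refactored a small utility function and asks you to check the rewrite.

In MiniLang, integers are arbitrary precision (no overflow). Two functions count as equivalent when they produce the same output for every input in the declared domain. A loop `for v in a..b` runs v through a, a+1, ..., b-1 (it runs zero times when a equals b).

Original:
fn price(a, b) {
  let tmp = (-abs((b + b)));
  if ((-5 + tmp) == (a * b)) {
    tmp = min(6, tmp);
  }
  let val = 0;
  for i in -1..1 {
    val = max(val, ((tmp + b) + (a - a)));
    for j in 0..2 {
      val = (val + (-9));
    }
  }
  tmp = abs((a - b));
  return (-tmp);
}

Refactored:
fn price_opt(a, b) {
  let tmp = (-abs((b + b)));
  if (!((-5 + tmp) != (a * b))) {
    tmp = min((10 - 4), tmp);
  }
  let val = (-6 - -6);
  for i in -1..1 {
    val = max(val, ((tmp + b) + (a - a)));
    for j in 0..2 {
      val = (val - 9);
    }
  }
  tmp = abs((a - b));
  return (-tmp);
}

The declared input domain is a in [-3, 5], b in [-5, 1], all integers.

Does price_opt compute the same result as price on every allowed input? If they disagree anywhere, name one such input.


Side by side, the visible changes include: constant usage differs, and arithmetic usage differs, and boolean connective usage differs, and comparison usage differs.
Spot check at a=-3, b=-4 — price: tmp = -8; ((-5 + tmp) == (a * b)) -> false; val = 0; [i=-1]; val = 0; [j=0]; val = -9; [j=1]; val = -18; [i=0]; val = -12; [j=0]; val = -21; [j=1]; val = -30; tmp = 1; return -1. price_opt: tmp = -8; (!((-5 + tmp) != (a * b))) -> false; val = 0; [i=-1]; val = 0; [j=0]; val = -9; [j=1]; val = -18; [i=0]; val = -12; [j=0]; val = -21; [j=1]; val = -30; tmp = 1; return -1. Both give -1.
Across all 63 domain points the two functions coincide.
verdict: equivalent


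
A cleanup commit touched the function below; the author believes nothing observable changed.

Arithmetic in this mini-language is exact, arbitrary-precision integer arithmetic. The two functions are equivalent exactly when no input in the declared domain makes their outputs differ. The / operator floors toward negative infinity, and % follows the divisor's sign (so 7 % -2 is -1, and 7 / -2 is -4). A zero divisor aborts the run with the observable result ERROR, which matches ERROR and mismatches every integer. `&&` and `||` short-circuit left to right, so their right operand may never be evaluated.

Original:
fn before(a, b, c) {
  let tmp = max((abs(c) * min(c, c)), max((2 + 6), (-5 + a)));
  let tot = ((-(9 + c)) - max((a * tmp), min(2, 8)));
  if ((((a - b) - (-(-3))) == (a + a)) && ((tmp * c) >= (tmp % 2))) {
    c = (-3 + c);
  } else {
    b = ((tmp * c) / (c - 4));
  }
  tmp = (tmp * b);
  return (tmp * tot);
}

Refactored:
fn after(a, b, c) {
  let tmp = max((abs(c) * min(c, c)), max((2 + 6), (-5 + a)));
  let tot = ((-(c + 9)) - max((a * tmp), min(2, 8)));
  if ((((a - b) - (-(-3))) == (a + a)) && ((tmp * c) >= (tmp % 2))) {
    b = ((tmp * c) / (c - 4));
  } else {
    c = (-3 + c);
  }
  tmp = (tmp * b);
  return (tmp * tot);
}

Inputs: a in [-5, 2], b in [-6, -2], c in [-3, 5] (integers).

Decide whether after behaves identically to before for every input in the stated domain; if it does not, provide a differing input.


The rewrite breaks on a=-5, b=-6, c=-3, where the results are -192 and 384.
before: tmp becomes 8; next tot becomes -8; next ((((a - b) - (-(-3))) == (a + a)) && ((tmp * c) >= (tmp % 2))) evaluates to false; next b becomes 3; next tmp becomes 24; next final value -192
after: tmp becomes 8; next tot becomes -8; next ((((a - b) - (-(-3))) == (a + a)) && ((tmp * c) >= (tmp % 2))) evaluates to false; next c becomes -6; next tmp becomes -48; next final value 384
verdict: not equivalent; witness: a=-5, b=-6, c=-3


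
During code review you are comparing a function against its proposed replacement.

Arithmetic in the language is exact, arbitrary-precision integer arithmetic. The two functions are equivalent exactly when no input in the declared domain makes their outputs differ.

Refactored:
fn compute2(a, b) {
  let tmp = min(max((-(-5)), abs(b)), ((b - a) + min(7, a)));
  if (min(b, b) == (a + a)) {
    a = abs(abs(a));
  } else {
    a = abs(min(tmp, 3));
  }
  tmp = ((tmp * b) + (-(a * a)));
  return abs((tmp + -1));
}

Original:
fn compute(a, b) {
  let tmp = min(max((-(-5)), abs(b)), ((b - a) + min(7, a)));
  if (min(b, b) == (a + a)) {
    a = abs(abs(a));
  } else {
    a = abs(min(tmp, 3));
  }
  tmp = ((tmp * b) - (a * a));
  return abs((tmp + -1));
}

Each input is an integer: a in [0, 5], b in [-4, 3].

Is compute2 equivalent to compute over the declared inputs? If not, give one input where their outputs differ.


Reading the diff, among the changes: arithmetic usage differs.
Tracing a=4, b=-4: compute: tmp := -4 | (min(b, b) == (a + a)): false | a := 4 | tmp := 0 | result 1 | compute2: tmp := -4 | (min(b, b) == (a + a)): false | a := 4 | tmp := 0 | result 1 — matching result 1.
Across all 48 domain points the two functions coincide.
verdict: equivalent


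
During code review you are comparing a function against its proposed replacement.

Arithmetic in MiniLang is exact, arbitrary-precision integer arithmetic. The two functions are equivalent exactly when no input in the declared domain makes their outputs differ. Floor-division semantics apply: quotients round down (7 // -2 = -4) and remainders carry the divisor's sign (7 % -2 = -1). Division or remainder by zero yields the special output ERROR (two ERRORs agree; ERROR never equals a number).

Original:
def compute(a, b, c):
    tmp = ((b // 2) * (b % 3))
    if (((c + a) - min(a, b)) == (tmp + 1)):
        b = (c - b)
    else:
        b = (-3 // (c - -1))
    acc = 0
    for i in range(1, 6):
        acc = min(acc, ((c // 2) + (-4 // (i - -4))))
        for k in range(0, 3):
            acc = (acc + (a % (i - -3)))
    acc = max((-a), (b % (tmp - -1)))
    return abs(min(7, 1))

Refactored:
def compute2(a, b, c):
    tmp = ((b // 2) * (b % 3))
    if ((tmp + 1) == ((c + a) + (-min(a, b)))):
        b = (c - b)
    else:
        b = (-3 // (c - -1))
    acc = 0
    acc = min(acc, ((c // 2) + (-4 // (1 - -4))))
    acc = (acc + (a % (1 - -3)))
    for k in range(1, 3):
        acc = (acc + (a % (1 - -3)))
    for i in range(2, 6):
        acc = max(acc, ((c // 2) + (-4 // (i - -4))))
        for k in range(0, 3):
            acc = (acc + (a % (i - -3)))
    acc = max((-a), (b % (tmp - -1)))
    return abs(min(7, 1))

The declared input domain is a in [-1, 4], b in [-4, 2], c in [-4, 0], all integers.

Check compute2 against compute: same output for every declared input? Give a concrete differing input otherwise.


The edit looks behavioral (`min(acc, ((c // 2) + (-4 // (i - -4))))` became `max(acc, ((c // 2) + (-4 // (i - -4))))`), but over these ranges it never changes the outcome; all 210 inputs agree.
verdict: equivalent


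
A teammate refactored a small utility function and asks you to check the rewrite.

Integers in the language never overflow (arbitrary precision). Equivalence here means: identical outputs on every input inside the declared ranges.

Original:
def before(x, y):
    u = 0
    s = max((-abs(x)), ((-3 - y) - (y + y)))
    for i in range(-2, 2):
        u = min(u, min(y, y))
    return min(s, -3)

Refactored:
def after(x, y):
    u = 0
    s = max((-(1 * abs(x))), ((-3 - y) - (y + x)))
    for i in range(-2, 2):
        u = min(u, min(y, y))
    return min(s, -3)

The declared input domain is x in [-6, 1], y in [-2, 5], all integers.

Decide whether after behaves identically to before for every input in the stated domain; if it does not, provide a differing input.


Evaluate both at x=-6, y=1.
before: u := 0 | s := -6 | iter i=-2: | u := 0 | iter i=-1: | u := 0 | iter i=0: | u := 0 | iter i=1: | u := 0 | result -6
after: u := 0 | s := 1 | iter i=-2: | u := 0 | iter i=-1: | u := 0 | iter i=0: | u := 0 | iter i=1: | u := 0 | result -3
-6 against -3: the behavior changed.
verdict: not equivalent; witness: x=-6, y=1


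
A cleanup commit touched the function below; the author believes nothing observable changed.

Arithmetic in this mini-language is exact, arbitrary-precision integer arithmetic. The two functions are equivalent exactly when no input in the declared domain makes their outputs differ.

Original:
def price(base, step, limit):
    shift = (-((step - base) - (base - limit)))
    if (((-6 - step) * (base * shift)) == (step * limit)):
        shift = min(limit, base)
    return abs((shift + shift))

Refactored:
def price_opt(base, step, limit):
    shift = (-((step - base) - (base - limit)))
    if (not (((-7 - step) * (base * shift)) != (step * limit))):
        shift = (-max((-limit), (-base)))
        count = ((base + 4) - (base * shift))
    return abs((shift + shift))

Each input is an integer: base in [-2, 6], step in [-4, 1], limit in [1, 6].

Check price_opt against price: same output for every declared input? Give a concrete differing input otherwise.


Evaluate both at base=-2, step=-4, limit=1.
price: shift := -1 | (((-6 - step) * (base * shift)) == (step * limit)): true | shift := -2 | result 4
price_opt: shift := -1 | (not (((-7 - step) * (base * shift)) != (step * limit))): false | result 2
4 and 2 differ, so these are not the same function on this domain.
verdict: not equivalent; witness: base=-2, step=-4, limit=1


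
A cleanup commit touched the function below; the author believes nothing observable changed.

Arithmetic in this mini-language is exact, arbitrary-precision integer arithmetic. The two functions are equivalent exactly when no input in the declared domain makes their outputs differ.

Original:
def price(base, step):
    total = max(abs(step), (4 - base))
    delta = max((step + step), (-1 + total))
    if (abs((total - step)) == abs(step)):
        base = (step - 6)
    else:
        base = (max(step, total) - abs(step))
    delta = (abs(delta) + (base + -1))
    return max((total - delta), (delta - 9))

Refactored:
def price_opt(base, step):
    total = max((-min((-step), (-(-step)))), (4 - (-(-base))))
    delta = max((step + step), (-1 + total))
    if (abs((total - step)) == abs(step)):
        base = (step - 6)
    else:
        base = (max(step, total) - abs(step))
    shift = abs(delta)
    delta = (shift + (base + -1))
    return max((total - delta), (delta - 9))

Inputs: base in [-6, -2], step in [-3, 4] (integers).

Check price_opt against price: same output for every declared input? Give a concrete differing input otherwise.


Although min/max/abs usage differs; local variable names differ; statement counts differ, 40/40 inputs agree.
verdict: equivalent


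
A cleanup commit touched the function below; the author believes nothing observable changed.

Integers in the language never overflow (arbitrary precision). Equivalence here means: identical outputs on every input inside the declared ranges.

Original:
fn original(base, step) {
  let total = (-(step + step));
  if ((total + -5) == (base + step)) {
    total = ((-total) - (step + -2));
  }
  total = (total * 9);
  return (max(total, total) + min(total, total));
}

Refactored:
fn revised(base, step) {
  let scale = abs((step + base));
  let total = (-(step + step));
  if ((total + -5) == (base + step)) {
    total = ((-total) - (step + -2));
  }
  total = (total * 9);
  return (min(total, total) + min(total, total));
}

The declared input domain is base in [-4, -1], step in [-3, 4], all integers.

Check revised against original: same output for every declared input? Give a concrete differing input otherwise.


Although `max(total, total)` became `min(total, total)`, no input in the stated domain can expose it; all 32 inputs agree.
verdict: equivalent


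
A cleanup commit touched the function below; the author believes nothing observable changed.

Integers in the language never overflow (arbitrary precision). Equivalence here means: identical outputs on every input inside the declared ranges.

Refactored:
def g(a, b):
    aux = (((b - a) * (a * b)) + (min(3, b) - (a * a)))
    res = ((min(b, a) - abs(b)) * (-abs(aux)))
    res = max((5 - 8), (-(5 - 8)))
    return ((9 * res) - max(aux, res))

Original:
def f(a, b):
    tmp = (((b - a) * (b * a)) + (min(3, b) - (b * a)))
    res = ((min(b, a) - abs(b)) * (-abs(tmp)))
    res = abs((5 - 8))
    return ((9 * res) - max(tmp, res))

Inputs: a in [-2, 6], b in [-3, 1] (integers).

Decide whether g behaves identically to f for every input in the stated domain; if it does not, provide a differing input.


a=1, b=-3 yields 15 from f but 19 from g.
verdict: not equivalent; witness: a=1, b=-3


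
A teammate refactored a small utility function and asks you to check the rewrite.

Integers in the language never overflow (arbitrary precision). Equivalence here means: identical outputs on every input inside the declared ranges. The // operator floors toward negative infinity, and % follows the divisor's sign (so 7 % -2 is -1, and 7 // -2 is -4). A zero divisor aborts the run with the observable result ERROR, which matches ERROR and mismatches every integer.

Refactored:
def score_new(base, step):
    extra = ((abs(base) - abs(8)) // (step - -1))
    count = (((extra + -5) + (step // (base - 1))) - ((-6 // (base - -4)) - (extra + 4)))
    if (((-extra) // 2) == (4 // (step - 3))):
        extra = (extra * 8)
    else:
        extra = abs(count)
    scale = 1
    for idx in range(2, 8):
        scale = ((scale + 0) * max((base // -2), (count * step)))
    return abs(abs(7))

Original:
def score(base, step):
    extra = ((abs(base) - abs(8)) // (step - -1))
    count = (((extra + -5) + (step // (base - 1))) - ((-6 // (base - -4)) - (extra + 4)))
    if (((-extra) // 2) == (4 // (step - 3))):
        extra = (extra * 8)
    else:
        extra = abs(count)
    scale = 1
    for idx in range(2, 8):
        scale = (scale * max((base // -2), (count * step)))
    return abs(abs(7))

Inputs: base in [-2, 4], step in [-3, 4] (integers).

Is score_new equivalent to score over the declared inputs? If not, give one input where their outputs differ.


Changes here: constant usage differs; also arithmetic usage differs; the full 56-point sweep finds no disagreement.
verdict: equivalent


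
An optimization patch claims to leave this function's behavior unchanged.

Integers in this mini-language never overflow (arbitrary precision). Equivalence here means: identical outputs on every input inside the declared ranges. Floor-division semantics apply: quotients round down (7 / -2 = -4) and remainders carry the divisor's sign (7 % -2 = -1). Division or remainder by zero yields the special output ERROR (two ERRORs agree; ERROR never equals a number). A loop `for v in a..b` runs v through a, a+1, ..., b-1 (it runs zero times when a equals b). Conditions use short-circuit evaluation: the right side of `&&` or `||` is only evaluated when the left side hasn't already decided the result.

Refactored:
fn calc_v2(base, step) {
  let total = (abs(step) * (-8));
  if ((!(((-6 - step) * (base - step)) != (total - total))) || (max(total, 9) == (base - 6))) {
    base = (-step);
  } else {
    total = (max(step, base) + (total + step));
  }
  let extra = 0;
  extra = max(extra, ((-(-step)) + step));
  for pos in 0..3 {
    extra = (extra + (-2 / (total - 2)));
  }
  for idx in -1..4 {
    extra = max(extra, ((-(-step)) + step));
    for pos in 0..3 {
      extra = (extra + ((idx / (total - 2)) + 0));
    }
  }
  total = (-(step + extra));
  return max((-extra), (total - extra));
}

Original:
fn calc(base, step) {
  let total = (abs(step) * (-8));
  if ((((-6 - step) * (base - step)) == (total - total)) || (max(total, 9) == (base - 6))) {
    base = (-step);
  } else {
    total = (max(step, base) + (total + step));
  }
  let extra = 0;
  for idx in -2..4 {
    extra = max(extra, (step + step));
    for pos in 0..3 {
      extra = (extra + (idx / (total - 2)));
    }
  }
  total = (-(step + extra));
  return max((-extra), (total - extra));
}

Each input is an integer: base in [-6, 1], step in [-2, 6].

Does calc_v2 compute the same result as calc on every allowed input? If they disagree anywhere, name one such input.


Comparing the listings, the differences include: comparison usage differs; and boolean connective usage differs; and loop structure differs; and arithmetic usage differs; and statement counts differ; and constant usage differs; and min/max/abs usage differs.
Tracing base=-4, step=-2: calc: total=-16, then ((((-6 - step) * (base - step)) == (total - total)) || (max(total, 9) == (base - 6))) is false, then total=-20, then extra=0, then (idx=-2), then extra=0, then (pos=0), then extra=0, then (pos=1), then extra=0, then (pos=2), then extra=0, then (idx=-1), then extra=0, then (pos=0), then extra=0, then (pos=1), then extra=0, then (pos=2), then extra=0, then (idx=0), then extra=0, then (pos=0), then extra=0, then (pos=1), then extra=0, then (pos=2), then extra=0, then (idx=1), then extra=0, then (pos=0), then extra=-1, then (pos=1), then extra=-2, then (pos=2), then extra=-3, then (idx=2), then extra=-3, then (pos=0), then extra=-4, then (pos=1), then extra=-5, then (pos=2), then extra=-6, then (idx=3), then extra=-4, then (pos=0), then extra=-5, then (pos=1), then extra=-6, then (pos=2), then extra=-7, then total=9, then returns 16 | calc_v2: total=-16, then ((!(((-6 - step) * (base - step)) != (total - total))) || (max(total, 9) == (base - 6))) is false, then total=-20, then extra=0, then extra=0, then (pos=0), then extra=0, then (pos=1), then extra=0, then (pos=2), then extra=0, then (idx=-1), then extra=0, then (pos=0), then extra=0, then (pos=1), then extra=0, then (pos=2), then extra=0, then (idx=0), then extra=0, then (pos=0), then extra=0, then (pos=1), then extra=0, then (pos=2), then extra=0, then (idx=1), then extra=0, then (pos=0), then extra=-1, then (pos=1), then extra=-2, then (pos=2), then extra=-3, then (idx=2), then extra=-3, then (pos=0), then extra=-4, then (pos=1), then extra=-5, then (pos=2), then extra=-6, then (idx=3), then extra=-4, then (pos=0), then extra=-5, then (pos=1), then extra=-6, then (pos=2), then extra=-7, then total=9, then returns 16 — matching result 16.
An exhaustive pass over the 72 declared inputs shows identical outputs.
verdict: equivalent


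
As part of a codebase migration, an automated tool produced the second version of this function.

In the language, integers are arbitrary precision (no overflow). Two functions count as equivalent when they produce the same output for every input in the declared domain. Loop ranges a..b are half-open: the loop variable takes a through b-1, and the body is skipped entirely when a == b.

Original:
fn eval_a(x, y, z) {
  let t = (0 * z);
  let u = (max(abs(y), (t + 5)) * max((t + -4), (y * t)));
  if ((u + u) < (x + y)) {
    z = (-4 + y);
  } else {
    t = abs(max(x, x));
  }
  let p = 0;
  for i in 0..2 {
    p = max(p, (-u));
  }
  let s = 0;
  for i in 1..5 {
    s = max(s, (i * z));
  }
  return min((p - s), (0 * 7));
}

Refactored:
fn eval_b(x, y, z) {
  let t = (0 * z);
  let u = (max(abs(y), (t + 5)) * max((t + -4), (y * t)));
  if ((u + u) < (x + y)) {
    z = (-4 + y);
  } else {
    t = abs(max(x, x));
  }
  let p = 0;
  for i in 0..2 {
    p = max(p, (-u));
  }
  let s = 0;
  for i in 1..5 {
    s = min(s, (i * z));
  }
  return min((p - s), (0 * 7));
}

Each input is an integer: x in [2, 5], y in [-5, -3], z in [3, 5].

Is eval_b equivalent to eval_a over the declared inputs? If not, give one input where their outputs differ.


Take x=2, y=-5, z=3.
eval_a: t becomes 0; next u becomes 0; next ((u + u) < (x + y)) evaluates to false; next t becomes 2; next p becomes 0; next at i=0:; next p becomes 0; next at i=1:; next p becomes 0; next s becomes 0; next at i=1:; next s becomes 3; next at i=2:; next s becomes 6; next at i=3:; next s becomes 9; next at i=4:; next s becomes 12; next final value -12
eval_b: t becomes 0; next u becomes 0; next ((u + u) < (x + y)) evaluates to false; next t becomes 2; next p becomes 0; next at i=0:; next p becomes 0; next at i=1:; next p becomes 0; next s becomes 0; next at i=1:; next s becomes 0; next at i=2:; next s becomes 0; next at i=3:; next s becomes 0; next at i=4:; next s becomes 0; next final value 0
-12 against 0: the behavior changed.
verdict: not equivalent; witness: x=2, y=-5, z=3
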